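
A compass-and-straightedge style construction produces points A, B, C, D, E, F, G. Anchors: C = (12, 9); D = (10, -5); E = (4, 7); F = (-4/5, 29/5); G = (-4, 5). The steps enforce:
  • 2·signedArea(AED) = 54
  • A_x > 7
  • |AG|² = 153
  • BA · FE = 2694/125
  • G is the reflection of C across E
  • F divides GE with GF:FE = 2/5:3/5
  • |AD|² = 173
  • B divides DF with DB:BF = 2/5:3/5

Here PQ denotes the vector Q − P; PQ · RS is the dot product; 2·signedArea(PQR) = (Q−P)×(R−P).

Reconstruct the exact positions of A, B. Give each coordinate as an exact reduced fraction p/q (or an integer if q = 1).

A = (8, 8)
B = (142/25, -17/25)

1. A_x = 8  [line 12·x + 6·y + -144 = 0 ∩ |AG|² = 153]
2. A_y = 8  [line 12·x + 6·y + -144 = 0 ∩ |AG|² = 153]
   → A = (8, 8)
3. B_x = 142/25  [B divides DF with DB:BF = 2/5:3/5]
4. B_y = -17/25  [B divides DF with DB:BF = 2/5:3/5]
   → B = (142/25, -17/25)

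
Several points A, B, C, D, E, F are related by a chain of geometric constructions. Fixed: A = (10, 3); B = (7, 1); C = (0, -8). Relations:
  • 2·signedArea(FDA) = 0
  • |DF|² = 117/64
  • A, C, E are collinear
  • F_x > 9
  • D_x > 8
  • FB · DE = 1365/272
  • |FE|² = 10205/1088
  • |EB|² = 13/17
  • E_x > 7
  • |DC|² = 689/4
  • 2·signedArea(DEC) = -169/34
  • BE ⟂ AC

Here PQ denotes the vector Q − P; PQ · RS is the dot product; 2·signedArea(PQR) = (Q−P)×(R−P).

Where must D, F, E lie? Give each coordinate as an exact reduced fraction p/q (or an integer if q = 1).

1. E_x = 130/17  [A, C, E are collinear ∩ BE ⟂ AC]
2. E_y = 7/17  [A, C, E are collinear ∩ BE ⟂ AC]
   → E = (130/17, 7/17)
3. D_x = 17/2  [line 143/17·x + -130/17·y + -1911/34 = 0 ∩ |DC|² = 689/4]
4. D_y = 2  [line 143/17·x + -130/17·y + -1911/34 = 0 ∩ |DC|² = 689/4]
   → D = (17/2, 2)
5. F_x = 77/8  [2·signedArea(FDA) = 0 ∩ FB · DE = 1365/272]
6. F_y = 11/4  [2·signedArea(FDA) = 0 ∩ FB · DE = 1365/272]
   → F = (77/8, 11/4)

D = (17/2, 2)
E = (130/17, 7/17)
F = (77/8, 11/4)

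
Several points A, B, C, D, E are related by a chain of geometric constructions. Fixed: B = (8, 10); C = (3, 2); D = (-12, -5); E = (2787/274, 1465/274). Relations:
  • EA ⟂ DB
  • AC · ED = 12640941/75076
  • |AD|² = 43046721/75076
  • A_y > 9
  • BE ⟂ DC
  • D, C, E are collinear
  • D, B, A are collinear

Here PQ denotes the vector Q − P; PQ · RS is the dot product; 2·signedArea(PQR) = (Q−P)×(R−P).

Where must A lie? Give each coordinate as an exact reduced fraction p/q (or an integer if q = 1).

1. A_x = 4902/685  [D, B, A are collinear ∩ EA ⟂ DB]
2. A_y = 12833/1370  [D, B, A are collinear ∩ EA ⟂ DB]
   → A = (4902/685, 12833/1370)

A = (4902/685, 12833/1370)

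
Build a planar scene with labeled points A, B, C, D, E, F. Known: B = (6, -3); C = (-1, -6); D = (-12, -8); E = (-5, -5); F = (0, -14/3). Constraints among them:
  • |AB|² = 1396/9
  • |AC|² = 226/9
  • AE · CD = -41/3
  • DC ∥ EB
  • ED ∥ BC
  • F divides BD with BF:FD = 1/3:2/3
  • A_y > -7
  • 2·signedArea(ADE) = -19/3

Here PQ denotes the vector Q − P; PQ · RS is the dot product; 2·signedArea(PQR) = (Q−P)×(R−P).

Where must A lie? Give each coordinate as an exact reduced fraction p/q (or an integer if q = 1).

1. A_x = -6  [2·signedArea(ADE) = -19/3 ∩ AE · CD = -41/3]
2. A_y = -19/3  [2·signedArea(ADE) = -19/3 ∩ AE · CD = -41/3]
   → A = (-6, -19/3)

A = (-6, -19/3)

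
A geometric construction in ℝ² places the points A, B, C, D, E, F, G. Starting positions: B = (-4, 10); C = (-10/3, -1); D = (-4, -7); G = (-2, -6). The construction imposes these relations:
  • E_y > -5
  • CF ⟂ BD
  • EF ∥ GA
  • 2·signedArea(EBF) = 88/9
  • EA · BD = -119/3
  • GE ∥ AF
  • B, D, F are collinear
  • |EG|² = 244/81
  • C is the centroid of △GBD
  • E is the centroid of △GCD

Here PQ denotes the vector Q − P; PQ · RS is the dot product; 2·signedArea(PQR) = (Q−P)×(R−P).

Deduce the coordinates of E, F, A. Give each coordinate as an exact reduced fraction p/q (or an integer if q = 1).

A = (-26/9, -7/3)
E = (-28/9, -14/3)
F = (-4, -1)

1. E_x = -28/9  [E is the centroid of △GCD]
2. E_y = -14/3  [E is the centroid of △GCD]
   → E = (-28/9, -14/3)
3. F_x = -4  [B, D, F are collinear ∩ CF ⟂ BD]
4. F_y = -1  [B, D, F are collinear ∩ CF ⟂ BD]
   → F = (-4, -1)
5. A_x = -26/9  [GE ∥ AF ∩ EF ∥ GA]
6. A_y = -7/3  [GE ∥ AF ∩ EF ∥ GA]
   → A = (-26/9, -7/3)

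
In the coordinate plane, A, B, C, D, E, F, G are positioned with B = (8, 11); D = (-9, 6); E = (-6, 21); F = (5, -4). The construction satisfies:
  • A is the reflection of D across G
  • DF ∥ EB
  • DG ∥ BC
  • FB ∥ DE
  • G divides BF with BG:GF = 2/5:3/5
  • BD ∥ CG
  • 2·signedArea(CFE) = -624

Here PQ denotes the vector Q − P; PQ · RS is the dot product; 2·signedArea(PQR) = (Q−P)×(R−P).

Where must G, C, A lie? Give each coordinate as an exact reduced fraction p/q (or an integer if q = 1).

A = (113/5, 4)
C = (119/5, 10)
G = (34/5, 5)

1. G_x = 34/5  [G divides BF with BG:GF = 2/5:3/5]
2. G_y = 5  [G divides BF with BG:GF = 2/5:3/5]
   → G = (34/5, 5)
3. C_x = 119/5  [BD ∥ CG ∩ DG ∥ BC]
4. C_y = 10  [BD ∥ CG ∩ DG ∥ BC]
   → C = (119/5, 10)
5. A_x = 113/5  [A is the reflection of D across G]
6. A_y = 4  [A is the reflection of D across G]
   → A = (113/5, 4)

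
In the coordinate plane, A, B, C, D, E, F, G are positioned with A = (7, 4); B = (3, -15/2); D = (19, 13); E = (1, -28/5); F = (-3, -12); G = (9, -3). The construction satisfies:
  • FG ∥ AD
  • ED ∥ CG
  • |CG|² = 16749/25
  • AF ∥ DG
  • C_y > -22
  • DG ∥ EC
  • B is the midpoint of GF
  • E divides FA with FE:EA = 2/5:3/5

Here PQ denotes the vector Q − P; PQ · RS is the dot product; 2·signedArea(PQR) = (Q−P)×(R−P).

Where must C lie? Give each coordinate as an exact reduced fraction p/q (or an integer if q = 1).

C = (-9, -108/5)

1. C_x = -9  [ED ∥ CG ∩ DG ∥ EC]
2. C_y = -108/5  [ED ∥ CG ∩ DG ∥ EC]
   → C = (-9, -108/5)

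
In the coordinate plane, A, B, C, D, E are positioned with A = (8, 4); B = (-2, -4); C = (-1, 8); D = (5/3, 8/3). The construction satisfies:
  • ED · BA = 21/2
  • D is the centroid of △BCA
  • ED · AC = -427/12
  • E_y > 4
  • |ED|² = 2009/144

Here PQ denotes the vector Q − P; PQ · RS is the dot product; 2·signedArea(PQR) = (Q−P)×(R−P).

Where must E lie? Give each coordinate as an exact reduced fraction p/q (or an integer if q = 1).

1. E_x = -5/4  [ED · BA = 21/2 ∩ ED · AC = -427/12]
2. E_y = 5  [ED · BA = 21/2 ∩ ED · AC = -427/12]
   → E = (-5/4, 5)

E = (-5/4, 5)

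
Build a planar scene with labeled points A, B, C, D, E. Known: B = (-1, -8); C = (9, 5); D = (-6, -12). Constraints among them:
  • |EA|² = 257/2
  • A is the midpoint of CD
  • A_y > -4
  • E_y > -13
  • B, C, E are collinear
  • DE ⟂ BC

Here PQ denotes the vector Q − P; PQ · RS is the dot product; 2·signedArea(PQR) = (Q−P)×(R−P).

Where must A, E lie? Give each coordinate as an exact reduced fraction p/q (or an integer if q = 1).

A = (3/2, -7/2)
E = (-1289/269, -3478/269)

1. A_x = 3/2  [A is the midpoint of CD]
2. A_y = -7/2  [A is the midpoint of CD]
   → A = (3/2, -7/2)
3. E_x = -1289/269  [B, C, E are collinear ∩ DE ⟂ BC]
4. E_y = -3478/269  [B, C, E are collinear ∩ DE ⟂ BC]
   → E = (-1289/269, -3478/269)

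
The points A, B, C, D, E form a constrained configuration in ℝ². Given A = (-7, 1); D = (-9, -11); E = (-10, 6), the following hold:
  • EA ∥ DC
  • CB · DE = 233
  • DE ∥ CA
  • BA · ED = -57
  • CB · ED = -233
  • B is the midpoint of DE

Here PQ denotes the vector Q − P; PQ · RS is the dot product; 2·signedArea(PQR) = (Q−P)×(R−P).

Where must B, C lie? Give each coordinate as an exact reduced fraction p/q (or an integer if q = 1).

1. B_x = -19/2  [B is the midpoint of DE]
2. B_y = -5/2  [B is the midpoint of DE]
   → B = (-19/2, -5/2)
3. C_x = -6  [DE ∥ CA ∩ EA ∥ DC]
4. C_y = -16  [DE ∥ CA ∩ EA ∥ DC]
   → C = (-6, -16)

B = (-19/2, -5/2)
C = (-6, -16)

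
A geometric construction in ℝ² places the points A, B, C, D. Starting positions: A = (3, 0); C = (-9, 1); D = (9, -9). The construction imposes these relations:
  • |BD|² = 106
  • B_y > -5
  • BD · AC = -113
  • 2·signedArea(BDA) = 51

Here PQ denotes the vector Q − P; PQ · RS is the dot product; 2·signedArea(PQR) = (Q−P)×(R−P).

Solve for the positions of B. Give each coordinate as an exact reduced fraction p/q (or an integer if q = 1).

B = (0, -4)

1. B_x = 0  [BD · AC = -113 ∩ 2·signedArea(BDA) = 51]
2. B_y = -4  [BD · AC = -113 ∩ 2·signedArea(BDA) = 51]
   → B = (0, -4)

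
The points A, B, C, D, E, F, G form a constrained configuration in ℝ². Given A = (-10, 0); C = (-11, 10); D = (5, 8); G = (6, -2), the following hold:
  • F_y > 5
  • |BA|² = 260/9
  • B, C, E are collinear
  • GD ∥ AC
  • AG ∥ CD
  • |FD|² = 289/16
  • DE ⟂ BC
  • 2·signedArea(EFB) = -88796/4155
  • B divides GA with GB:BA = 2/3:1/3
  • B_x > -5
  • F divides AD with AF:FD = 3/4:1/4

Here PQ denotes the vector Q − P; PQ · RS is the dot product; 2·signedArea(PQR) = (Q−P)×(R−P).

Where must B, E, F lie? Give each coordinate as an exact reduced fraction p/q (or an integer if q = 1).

1. B_x = -14/3  [B divides GA with GB:BA = 2/3:1/3]
2. B_y = -2/3  [B divides GA with GB:BA = 2/3:1/3]
   → B = (-14/3, -2/3)
3. E_x = -8243/1385  [B, C, E are collinear ∩ DE ⟂ BC]
4. E_y = 2074/1385  [B, C, E are collinear ∩ DE ⟂ BC]
   → E = (-8243/1385, 2074/1385)
5. F_x = 5/4  [F divides AD with AF:FD = 3/4:1/4]
6. F_y = 6  [F divides AD with AF:FD = 3/4:1/4]
   → F = (5/4, 6)

B = (-14/3, -2/3)
E = (-8243/1385, 2074/1385)
F = (5/4, 6)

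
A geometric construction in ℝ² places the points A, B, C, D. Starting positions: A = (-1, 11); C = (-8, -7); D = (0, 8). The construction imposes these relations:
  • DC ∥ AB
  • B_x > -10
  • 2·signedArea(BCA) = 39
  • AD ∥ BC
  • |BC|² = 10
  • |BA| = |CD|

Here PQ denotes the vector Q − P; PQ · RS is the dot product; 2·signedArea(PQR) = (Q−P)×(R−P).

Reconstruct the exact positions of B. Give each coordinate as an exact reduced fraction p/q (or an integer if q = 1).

1. B_x = -9  [AD ∥ BC ∩ DC ∥ AB]
2. B_y = -4  [AD ∥ BC ∩ DC ∥ AB]
   → B = (-9, -4)

B = (-9, -4)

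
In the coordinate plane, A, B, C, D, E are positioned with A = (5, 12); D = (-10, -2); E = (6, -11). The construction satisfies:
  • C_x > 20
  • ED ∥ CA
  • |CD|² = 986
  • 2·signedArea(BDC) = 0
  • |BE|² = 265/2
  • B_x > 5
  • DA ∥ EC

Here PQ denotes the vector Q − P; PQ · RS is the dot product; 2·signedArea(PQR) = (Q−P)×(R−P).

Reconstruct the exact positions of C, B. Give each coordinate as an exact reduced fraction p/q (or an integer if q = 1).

1. C_x = 21  [ED ∥ CA ∩ DA ∥ EC]
2. C_y = 3  [ED ∥ CA ∩ DA ∥ EC]
   → C = (21, 3)
3. B_x = 11/2  [line -5·x + 31·y + 12 = 0 ∩ |BE|² = 265/2]
4. B_y = 1/2  [line -5·x + 31·y + 12 = 0 ∩ |BE|² = 265/2]
   → B = (11/2, 1/2)

B = (11/2, 1/2)
C = (21, 3)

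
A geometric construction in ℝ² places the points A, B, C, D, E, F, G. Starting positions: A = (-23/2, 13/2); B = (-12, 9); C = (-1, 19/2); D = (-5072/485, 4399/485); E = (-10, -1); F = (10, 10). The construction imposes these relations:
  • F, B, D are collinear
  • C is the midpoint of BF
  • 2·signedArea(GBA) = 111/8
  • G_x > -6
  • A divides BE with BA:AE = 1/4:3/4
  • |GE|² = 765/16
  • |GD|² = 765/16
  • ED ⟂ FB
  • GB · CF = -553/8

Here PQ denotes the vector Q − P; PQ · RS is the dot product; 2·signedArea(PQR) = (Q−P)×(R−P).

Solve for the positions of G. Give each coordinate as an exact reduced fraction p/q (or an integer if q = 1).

G = (-11/2, 17/4)

1. G_x = -11/2  [2·signedArea(GBA) = 111/8 ∩ GB · CF = -553/8]
2. G_y = 17/4  [2·signedArea(GBA) = 111/8 ∩ GB · CF = -553/8]
   → G = (-11/2, 17/4)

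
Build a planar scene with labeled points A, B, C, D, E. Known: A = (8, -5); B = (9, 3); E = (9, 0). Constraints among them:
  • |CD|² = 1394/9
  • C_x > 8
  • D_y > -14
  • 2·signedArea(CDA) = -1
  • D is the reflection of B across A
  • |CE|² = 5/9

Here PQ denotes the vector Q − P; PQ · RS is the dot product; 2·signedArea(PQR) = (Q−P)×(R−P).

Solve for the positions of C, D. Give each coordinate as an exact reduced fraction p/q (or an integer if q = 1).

1. D_x = 7  [D is the reflection of B across A]
2. D_y = -13  [D is the reflection of B across A]
   → D = (7, -13)
3. C_x = 26/3  [line -8·x + 1·y + 70 = 0 ∩ |CD|² = 1394/9]
4. C_y = -2/3  [line -8·x + 1·y + 70 = 0 ∩ |CD|² = 1394/9]
   → C = (26/3, -2/3)

C = (26/3, -2/3)
D = (7, -13)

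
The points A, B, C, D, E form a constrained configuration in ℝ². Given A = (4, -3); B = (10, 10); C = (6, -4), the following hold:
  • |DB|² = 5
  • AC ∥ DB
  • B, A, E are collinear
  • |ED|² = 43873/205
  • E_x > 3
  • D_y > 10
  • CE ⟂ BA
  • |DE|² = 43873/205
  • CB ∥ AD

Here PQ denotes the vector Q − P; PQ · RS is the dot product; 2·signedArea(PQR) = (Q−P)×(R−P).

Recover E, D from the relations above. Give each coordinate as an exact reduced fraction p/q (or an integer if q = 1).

1. E_x = 814/205  [B, A, E are collinear ∩ CE ⟂ BA]
2. E_y = -628/205  [B, A, E are collinear ∩ CE ⟂ BA]
   → E = (814/205, -628/205)
3. D_x = 8  [AC ∥ DB ∩ CB ∥ AD]
4. D_y = 11  [AC ∥ DB ∩ CB ∥ AD]
   → D = (8, 11)

D = (8, 11)
E = (814/205, -628/205)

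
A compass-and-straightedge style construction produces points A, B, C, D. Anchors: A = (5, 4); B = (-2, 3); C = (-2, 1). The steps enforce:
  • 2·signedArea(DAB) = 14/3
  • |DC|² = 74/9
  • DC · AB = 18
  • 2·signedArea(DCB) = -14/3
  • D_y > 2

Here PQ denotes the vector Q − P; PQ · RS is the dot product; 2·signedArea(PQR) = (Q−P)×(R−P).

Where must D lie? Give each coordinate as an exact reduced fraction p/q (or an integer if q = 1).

1. D_x = 1/3  [2·signedArea(DAB) = 14/3 ∩ 2·signedArea(DCB) = -14/3]
2. D_y = 8/3  [2·signedArea(DAB) = 14/3 ∩ 2·signedArea(DCB) = -14/3]
   → D = (1/3, 8/3)

D = (1/3, 8/3)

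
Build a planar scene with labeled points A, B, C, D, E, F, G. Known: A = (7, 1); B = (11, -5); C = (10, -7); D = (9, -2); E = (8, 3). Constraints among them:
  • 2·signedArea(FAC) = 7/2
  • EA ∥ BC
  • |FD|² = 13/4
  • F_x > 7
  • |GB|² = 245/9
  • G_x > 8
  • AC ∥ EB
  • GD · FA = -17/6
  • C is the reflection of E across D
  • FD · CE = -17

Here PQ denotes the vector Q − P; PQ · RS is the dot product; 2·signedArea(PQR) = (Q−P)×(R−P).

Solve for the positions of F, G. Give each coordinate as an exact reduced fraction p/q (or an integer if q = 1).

F = (8, -1/2)
G = (26/3, -1/3)

1. F_x = 8  [FD · CE = -17 ∩ 2·signedArea(FAC) = 7/2]
2. F_y = -1/2  [FD · CE = -17 ∩ 2·signedArea(FAC) = 7/2]
   → F = (8, -1/2)
3. G_x = 26/3  [line 1·x + -3/2·y + -55/6 = 0 ∩ |GB|² = 245/9]
4. G_y = -1/3  [line 1·x + -3/2·y + -55/6 = 0 ∩ |GB|² = 245/9]
   → G = (26/3, -1/3)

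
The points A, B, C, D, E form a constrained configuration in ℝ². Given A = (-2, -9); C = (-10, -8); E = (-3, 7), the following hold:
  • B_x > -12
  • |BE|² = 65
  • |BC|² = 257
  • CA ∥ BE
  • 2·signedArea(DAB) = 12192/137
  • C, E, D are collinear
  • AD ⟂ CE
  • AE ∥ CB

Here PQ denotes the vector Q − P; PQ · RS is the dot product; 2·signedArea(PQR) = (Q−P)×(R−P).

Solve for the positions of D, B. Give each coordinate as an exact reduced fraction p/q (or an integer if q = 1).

B = (-11, 8)
D = (-2453/274, -1577/274)

1. D_x = -2453/274  [C, E, D are collinear ∩ AD ⟂ CE]
2. D_y = -1577/274  [C, E, D are collinear ∩ AD ⟂ CE]
   → D = (-2453/274, -1577/274)
3. B_x = -11  [CA ∥ BE ∩ AE ∥ CB]
4. B_y = 8  [CA ∥ BE ∩ AE ∥ CB]
   → B = (-11, 8)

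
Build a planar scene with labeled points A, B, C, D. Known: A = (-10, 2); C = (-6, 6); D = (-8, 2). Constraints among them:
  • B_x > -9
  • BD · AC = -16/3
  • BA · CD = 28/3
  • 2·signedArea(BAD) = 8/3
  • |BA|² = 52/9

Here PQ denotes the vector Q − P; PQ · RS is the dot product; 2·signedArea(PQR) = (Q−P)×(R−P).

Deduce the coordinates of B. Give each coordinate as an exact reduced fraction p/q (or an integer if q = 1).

B = (-8, 10/3)

1. B_x = -8  [BA · CD = 28/3 ∩ 2·signedArea(BAD) = 8/3]
2. B_y = 10/3  [BA · CD = 28/3 ∩ 2·signedArea(BAD) = 8/3]
   → B = (-8, 10/3)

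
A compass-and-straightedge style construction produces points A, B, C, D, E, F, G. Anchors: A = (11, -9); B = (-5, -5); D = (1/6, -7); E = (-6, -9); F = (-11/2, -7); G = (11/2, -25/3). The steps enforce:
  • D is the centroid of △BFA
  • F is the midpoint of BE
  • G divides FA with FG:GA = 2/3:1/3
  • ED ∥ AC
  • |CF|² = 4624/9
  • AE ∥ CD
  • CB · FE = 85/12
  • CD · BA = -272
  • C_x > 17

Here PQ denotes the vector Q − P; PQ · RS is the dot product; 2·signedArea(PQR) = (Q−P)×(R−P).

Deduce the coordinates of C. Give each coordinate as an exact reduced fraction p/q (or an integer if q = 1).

1. C_x = 103/6  [AE ∥ CD ∩ ED ∥ AC]
2. C_y = -7  [AE ∥ CD ∩ ED ∥ AC]
   → C = (103/6, -7)

C = (103/6, -7)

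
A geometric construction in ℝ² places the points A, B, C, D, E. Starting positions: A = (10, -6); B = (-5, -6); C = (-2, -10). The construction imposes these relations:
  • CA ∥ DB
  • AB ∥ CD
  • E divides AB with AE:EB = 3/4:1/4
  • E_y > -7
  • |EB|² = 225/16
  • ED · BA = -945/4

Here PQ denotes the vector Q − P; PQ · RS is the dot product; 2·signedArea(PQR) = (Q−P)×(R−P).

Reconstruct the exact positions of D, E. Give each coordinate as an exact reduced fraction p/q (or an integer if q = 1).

1. D_x = -17  [CA ∥ DB ∩ AB ∥ CD]
2. D_y = -10  [CA ∥ DB ∩ AB ∥ CD]
   → D = (-17, -10)
3. E_x = -5/4  [E divides AB with AE:EB = 3/4:1/4]
4. E_y = -6  [E divides AB with AE:EB = 3/4:1/4]
   → E = (-5/4, -6)

D = (-17, -10)
E = (-5/4, -6)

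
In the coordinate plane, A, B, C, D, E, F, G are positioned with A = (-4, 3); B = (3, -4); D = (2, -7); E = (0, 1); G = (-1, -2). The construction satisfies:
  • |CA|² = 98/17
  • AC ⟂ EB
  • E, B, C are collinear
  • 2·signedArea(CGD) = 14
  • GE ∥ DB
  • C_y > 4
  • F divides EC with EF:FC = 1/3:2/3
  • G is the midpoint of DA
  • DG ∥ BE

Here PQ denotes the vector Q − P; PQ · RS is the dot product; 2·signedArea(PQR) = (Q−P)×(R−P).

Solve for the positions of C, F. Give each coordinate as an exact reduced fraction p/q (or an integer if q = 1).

C = (-33/17, 72/17)
F = (-11/17, 106/51)

1. C_x = -33/17  [E, B, C are collinear ∩ AC ⟂ EB]
2. C_y = 72/17  [E, B, C are collinear ∩ AC ⟂ EB]
   → C = (-33/17, 72/17)
3. F_x = -11/17  [F divides EC with EF:FC = 1/3:2/3]
4. F_y = 106/51  [F divides EC with EF:FC = 1/3:2/3]
   → F = (-11/17, 106/51)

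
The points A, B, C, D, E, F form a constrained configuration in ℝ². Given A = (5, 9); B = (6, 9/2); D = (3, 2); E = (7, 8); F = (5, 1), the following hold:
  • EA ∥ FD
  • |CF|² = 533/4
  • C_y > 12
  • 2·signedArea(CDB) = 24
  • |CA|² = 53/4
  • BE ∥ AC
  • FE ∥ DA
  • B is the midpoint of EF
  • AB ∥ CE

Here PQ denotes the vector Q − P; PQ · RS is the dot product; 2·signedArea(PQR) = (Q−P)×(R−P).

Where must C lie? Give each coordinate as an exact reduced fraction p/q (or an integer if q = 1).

1. C_x = 6  [AB ∥ CE ∩ BE ∥ AC]
2. C_y = 25/2  [AB ∥ CE ∩ BE ∥ AC]
   → C = (6, 25/2)

C = (6, 25/2)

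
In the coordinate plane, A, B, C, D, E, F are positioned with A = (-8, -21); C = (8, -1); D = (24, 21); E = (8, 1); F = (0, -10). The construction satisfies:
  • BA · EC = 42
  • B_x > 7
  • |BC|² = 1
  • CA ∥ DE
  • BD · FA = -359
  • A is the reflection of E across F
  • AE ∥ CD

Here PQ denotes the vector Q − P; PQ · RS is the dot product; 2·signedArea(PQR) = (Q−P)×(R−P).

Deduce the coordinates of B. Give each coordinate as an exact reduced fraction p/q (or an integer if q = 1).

1. B_x = 8  [BA · EC = 42 ∩ BD · FA = -359]
2. B_y = 0  [BA · EC = 42 ∩ BD · FA = -359]
   → B = (8, 0)

B = (8, 0)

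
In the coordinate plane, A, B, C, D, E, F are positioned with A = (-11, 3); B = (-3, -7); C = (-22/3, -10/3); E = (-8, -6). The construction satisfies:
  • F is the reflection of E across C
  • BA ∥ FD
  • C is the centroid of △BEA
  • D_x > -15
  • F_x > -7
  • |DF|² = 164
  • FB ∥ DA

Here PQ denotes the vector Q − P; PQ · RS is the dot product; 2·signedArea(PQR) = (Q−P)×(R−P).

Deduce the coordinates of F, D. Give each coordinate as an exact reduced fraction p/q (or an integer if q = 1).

D = (-44/3, 28/3)
F = (-20/3, -2/3)

1. F_x = -20/3  [F is the reflection of E across C]
2. F_y = -2/3  [F is the reflection of E across C]
   → F = (-20/3, -2/3)
3. D_x = -44/3  [FB ∥ DA ∩ BA ∥ FD]
4. D_y = 28/3  [FB ∥ DA ∩ BA ∥ FD]
   → D = (-44/3, 28/3)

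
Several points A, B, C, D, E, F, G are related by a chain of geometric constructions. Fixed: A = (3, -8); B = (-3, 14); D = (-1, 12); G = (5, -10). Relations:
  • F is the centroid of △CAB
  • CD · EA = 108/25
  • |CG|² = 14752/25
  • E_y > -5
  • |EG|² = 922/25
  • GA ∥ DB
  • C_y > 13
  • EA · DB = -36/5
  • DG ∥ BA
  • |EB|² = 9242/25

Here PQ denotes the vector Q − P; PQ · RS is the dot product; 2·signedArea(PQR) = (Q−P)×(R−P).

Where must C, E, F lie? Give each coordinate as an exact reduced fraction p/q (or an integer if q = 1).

C = (-11/5, 66/5)
E = (16/5, -21/5)
F = (-11/15, 32/5)

1. E_x = 16/5  [line 2·x + -2·y + -74/5 = 0 ∩ |EG|² = 922/25]
2. E_y = -21/5  [line 2·x + -2·y + -74/5 = 0 ∩ |EG|² = 922/25]
   → E = (16/5, -21/5)
3. C_x = -11/5  [line 1/5·x + 19/5·y + -1243/25 = 0 ∩ |CG|² = 14752/25]
4. C_y = 66/5  [line 1/5·x + 19/5·y + -1243/25 = 0 ∩ |CG|² = 14752/25]
   → C = (-11/5, 66/5)
5. F_x = -11/15  [F is the centroid of △CAB]
6. F_y = 32/5  [F is the centroid of △CAB]
   → F = (-11/15, 32/5)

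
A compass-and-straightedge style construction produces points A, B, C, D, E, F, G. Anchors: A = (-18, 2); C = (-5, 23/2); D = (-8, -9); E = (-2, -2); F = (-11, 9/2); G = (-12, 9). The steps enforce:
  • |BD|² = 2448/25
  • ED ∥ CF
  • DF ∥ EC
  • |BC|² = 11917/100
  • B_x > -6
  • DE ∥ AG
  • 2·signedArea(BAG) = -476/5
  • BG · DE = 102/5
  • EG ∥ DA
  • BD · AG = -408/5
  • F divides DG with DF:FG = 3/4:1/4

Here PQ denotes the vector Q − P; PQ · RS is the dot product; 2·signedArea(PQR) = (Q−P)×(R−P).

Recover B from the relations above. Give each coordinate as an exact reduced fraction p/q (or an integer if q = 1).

1. B_x = -28/5  [BG · DE = 102/5 ∩ 2·signedArea(BAG) = -476/5]
2. B_y = 3/5  [BG · DE = 102/5 ∩ 2·signedArea(BAG) = -476/5]
   → B = (-28/5, 3/5)

B = (-28/5, 3/5)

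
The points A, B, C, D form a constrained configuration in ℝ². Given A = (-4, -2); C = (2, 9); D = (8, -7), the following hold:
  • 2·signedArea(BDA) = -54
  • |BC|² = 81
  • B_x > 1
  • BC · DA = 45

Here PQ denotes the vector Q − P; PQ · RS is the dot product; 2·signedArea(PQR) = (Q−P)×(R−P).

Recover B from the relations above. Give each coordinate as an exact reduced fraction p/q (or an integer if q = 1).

1. B_x = 2  [2·signedArea(BDA) = -54 ∩ BC · DA = 45]
2. B_y = 0  [2·signedArea(BDA) = -54 ∩ BC · DA = 45]
   → B = (2, 0)

B = (2, 0)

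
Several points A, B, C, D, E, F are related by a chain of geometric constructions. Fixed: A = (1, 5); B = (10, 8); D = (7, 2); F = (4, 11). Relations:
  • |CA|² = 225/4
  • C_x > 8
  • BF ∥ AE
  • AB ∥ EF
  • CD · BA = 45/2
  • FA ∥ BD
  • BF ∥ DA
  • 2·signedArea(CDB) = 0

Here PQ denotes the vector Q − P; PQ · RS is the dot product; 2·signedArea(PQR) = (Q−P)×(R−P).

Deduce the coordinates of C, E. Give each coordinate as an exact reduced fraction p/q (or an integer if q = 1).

1. C_x = 17/2  [2·signedArea(CDB) = 0 ∩ CD · BA = 45/2]
2. C_y = 5  [2·signedArea(CDB) = 0 ∩ CD · BA = 45/2]
   → C = (17/2, 5)
3. E_x = -5  [AB ∥ EF ∩ BF ∥ AE]
4. E_y = 8  [AB ∥ EF ∩ BF ∥ AE]
   → E = (-5, 8)

C = (17/2, 5)
E = (-5, 8)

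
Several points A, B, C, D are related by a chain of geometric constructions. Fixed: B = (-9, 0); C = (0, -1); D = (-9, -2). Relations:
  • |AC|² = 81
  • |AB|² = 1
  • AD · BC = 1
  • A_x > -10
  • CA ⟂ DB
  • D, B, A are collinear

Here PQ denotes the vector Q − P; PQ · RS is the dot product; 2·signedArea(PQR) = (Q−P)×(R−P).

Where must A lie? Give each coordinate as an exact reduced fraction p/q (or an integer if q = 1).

A = (-9, -1)

1. A_x = -9  [D, B, A are collinear ∩ CA ⟂ DB]
2. A_y = -1  [D, B, A are collinear ∩ CA ⟂ DB]
   → A = (-9, -1)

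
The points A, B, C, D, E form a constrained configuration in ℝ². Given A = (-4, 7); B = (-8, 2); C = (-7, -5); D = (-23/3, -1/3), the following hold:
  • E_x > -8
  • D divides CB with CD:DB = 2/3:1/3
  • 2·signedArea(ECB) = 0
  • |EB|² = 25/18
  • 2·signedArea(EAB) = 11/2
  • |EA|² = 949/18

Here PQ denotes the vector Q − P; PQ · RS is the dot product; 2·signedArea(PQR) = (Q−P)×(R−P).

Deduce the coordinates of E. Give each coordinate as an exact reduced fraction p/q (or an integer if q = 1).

E = (-47/6, 5/6)

1. E_x = -47/6  [2·signedArea(ECB) = 0 ∩ 2·signedArea(EAB) = 11/2]
2. E_y = 5/6  [2·signedArea(ECB) = 0 ∩ 2·signedArea(EAB) = 11/2]
   → E = (-47/6, 5/6)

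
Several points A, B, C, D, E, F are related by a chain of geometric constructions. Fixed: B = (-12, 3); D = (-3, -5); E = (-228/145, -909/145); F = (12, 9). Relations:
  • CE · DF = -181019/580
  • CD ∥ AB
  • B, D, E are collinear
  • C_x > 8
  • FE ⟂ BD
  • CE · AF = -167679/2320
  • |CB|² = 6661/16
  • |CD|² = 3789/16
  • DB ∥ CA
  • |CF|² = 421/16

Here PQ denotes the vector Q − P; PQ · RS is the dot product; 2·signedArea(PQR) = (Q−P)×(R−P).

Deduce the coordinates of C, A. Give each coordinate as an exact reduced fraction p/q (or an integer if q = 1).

A = (-3/4, 27/2)
C = (33/4, 11/2)

1. C_x = 33/4  [line -15·x + -14·y + 803/4 = 0 ∩ |CF|² = 421/16]
2. C_y = 11/2  [line -15·x + -14·y + 803/4 = 0 ∩ |CF|² = 421/16]
   → C = (33/4, 11/2)
3. A_x = -3/4  [CD ∥ AB ∩ DB ∥ CA]
4. A_y = 27/2  [CD ∥ AB ∩ DB ∥ CA]
   → A = (-3/4, 27/2)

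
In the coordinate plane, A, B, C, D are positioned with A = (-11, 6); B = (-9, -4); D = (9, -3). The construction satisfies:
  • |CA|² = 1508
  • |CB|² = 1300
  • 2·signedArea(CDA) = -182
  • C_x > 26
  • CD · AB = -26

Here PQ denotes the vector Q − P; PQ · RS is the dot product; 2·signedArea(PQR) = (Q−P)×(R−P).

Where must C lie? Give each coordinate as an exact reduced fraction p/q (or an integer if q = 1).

1. C_x = 27  [2·signedArea(CDA) = -182 ∩ CD · AB = -26]
2. C_y = -2  [2·signedArea(CDA) = -182 ∩ CD · AB = -26]
   → C = (27, -2)

C = (27, -2)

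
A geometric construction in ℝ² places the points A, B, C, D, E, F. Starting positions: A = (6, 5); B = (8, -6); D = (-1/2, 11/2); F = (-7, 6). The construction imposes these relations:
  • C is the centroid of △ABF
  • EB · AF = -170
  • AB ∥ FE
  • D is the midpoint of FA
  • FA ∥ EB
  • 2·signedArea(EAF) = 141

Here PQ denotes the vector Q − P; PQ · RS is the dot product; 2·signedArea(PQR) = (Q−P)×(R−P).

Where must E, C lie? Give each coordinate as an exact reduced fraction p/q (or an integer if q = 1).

1. E_x = -5  [FA ∥ EB ∩ AB ∥ FE]
2. E_y = -5  [FA ∥ EB ∩ AB ∥ FE]
   → E = (-5, -5)
3. C_x = 7/3  [C is the centroid of △ABF]
4. C_y = 5/3  [C is the centroid of △ABF]
   → C = (7/3, 5/3)

C = (7/3, 5/3)
E = (-5, -5)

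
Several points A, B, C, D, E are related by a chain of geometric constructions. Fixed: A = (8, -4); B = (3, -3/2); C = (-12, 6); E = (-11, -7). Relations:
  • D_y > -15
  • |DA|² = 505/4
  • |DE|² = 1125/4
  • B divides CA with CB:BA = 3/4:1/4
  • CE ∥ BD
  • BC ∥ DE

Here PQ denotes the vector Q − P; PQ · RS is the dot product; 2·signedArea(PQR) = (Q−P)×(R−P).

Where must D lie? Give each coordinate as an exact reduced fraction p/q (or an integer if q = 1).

1. D_x = 4  [BC ∥ DE ∩ CE ∥ BD]
2. D_y = -29/2  [BC ∥ DE ∩ CE ∥ BD]
   → D = (4, -29/2)

D = (4, -29/2)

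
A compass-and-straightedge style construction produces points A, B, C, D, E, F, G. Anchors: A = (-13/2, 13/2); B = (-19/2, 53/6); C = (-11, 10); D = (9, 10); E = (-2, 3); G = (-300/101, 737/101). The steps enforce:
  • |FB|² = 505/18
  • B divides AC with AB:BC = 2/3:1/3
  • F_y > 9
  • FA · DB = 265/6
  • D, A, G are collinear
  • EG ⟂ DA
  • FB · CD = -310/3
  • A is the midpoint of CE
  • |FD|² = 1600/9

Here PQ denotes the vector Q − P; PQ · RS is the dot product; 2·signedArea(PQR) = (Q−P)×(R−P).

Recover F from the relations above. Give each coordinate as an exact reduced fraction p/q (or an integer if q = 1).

1. F_x = -13/3  [FB · CD = -310/3 ∩ FA · DB = 265/6]
2. F_y = 10  [FB · CD = -310/3 ∩ FA · DB = 265/6]
   → F = (-13/3, 10)

F = (-13/3, 10)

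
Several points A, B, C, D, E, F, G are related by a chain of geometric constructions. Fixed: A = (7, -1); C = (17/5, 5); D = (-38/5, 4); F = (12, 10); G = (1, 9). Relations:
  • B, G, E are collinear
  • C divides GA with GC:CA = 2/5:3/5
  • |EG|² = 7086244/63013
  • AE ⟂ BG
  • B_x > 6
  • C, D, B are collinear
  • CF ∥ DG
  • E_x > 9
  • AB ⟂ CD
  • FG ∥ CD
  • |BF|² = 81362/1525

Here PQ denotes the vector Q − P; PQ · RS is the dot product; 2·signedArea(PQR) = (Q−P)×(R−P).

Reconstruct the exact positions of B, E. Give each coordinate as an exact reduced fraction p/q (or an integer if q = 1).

1. B_x = 1961/305  [C, D, B are collinear ∩ AB ⟂ CD]
2. B_y = 1609/305  [C, D, B are collinear ∩ AB ⟂ CD]
   → B = (1961/305, 1609/305)
3. E_x = 614047/63013  [B, G, E are collinear ∩ AE ⟂ BG]
4. E_y = 189113/63013  [B, G, E are collinear ∩ AE ⟂ BG]
   → E = (614047/63013, 189113/63013)

B = (1961/305, 1609/305)
E = (614047/63013, 189113/63013)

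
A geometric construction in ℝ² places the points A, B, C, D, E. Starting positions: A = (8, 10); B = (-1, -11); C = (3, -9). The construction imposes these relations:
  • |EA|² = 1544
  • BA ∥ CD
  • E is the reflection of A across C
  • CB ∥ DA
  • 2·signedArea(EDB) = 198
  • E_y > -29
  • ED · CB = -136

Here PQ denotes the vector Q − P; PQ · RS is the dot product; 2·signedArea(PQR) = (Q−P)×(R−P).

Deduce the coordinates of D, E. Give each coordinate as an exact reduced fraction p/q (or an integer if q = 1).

D = (12, 12)
E = (-2, -28)

1. D_x = 12  [CB ∥ DA ∩ BA ∥ CD]
2. D_y = 12  [CB ∥ DA ∩ BA ∥ CD]
   → D = (12, 12)
3. E_x = -2  [E is the reflection of A across C]
4. E_y = -28  [E is the reflection of A across C]
   → E = (-2, -28)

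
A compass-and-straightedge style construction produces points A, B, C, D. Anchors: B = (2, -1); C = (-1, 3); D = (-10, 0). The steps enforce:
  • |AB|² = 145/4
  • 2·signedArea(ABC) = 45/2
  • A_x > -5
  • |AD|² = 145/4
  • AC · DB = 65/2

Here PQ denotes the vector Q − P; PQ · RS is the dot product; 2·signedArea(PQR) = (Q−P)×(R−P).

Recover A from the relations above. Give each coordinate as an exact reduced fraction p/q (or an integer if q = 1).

1. A_x = -4  [2·signedArea(ABC) = 45/2 ∩ AC · DB = 65/2]
2. A_y = -1/2  [2·signedArea(ABC) = 45/2 ∩ AC · DB = 65/2]
   → A = (-4, -1/2)

A = (-4, -1/2)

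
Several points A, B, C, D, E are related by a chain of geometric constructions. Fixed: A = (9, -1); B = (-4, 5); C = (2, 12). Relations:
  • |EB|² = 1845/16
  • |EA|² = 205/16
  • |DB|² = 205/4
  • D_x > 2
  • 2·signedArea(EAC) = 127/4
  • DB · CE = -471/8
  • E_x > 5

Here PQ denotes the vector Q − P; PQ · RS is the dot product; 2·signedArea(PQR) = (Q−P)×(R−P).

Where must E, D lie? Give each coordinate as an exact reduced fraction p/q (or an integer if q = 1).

1. E_x = 23/4  [line -13·x + -7·y + 313/4 = 0 ∩ |EB|² = 1845/16]
2. E_y = 1/2  [line -13·x + -7·y + 313/4 = 0 ∩ |EB|² = 1845/16]
   → E = (23/4, 1/2)
3. D_x = 5/2  [line -15/4·x + 23/2·y + -109/8 = 0 ∩ |DB|² = 205/4]
4. D_y = 2  [line -15/4·x + 23/2·y + -109/8 = 0 ∩ |DB|² = 205/4]
   → D = (5/2, 2)

D = (5/2, 2)
E = (23/4, 1/2)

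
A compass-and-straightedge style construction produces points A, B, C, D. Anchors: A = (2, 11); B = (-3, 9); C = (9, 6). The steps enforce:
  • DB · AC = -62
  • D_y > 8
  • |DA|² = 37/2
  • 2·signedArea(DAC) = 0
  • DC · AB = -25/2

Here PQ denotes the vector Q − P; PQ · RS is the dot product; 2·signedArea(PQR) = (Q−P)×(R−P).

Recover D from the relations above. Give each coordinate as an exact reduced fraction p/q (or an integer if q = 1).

1. D_x = 11/2  [2·signedArea(DAC) = 0 ∩ DC · AB = -25/2]
2. D_y = 17/2  [2·signedArea(DAC) = 0 ∩ DC · AB = -25/2]
   → D = (11/2, 17/2)

D = (11/2, 17/2)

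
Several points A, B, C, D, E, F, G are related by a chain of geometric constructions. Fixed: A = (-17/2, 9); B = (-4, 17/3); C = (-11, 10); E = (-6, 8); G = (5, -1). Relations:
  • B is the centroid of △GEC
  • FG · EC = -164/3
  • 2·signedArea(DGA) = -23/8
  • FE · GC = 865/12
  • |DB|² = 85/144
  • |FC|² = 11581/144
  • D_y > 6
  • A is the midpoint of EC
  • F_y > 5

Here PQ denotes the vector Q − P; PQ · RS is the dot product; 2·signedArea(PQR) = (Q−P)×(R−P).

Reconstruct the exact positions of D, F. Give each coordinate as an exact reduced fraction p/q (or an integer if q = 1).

D = (-9/2, 25/4)
F = (-7/2, 61/12)

1. D_x = -9/2  [line -10·x + -27/2·y + 315/8 = 0 ∩ |DB|² = 85/144]
2. D_y = 25/4  [line -10·x + -27/2·y + 315/8 = 0 ∩ |DB|² = 85/144]
   → D = (-9/2, 25/4)
3. F_x = -7/2  [FG · EC = -164/3 ∩ FE · GC = 865/12]
4. F_y = 61/12  [FG · EC = -164/3 ∩ FE · GC = 865/12]
   → F = (-7/2, 61/12)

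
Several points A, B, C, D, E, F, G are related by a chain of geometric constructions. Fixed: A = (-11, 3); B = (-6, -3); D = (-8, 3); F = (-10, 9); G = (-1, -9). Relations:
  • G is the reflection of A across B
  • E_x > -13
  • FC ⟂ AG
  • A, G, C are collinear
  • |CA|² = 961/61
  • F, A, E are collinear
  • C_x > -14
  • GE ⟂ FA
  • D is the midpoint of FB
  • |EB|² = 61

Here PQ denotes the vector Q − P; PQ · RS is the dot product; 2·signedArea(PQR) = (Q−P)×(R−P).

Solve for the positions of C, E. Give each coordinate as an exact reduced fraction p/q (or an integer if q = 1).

C = (-826/61, 369/61)
E = (-469/37, -261/37)

1. C_x = -826/61  [A, G, C are collinear ∩ FC ⟂ AG]
2. C_y = 369/61  [A, G, C are collinear ∩ FC ⟂ AG]
   → C = (-826/61, 369/61)
3. E_x = -469/37  [F, A, E are collinear ∩ GE ⟂ FA]
4. E_y = -261/37  [F, A, E are collinear ∩ GE ⟂ FA]
   → E = (-469/37, -261/37)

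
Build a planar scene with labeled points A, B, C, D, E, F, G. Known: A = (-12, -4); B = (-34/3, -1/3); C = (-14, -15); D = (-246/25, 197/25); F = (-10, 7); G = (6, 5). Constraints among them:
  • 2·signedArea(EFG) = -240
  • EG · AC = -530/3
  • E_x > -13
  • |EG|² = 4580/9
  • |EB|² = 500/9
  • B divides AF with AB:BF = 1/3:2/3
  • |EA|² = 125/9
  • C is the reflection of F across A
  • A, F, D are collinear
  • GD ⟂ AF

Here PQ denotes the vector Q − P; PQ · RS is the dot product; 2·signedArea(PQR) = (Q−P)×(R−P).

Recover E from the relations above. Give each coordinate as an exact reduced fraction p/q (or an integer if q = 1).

1. E_x = -38/3  [2·signedArea(EFG) = -240 ∩ EG · AC = -530/3]
2. E_y = -23/3  [2·signedArea(EFG) = -240 ∩ EG · AC = -530/3]
   → E = (-38/3, -23/3)

E = (-38/3, -23/3)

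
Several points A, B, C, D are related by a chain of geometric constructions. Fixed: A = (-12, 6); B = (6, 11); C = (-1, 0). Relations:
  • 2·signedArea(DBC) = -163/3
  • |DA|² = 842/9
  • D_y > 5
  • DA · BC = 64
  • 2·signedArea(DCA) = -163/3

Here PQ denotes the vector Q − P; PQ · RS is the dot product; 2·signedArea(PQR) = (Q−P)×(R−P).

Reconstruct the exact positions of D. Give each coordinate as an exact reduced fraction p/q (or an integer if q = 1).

1. D_x = -7/3  [2·signedArea(DBC) = -163/3 ∩ 2·signedArea(DCA) = -163/3]
2. D_y = 17/3  [2·signedArea(DBC) = -163/3 ∩ 2·signedArea(DCA) = -163/3]
   → D = (-7/3, 17/3)

D = (-7/3, 17/3)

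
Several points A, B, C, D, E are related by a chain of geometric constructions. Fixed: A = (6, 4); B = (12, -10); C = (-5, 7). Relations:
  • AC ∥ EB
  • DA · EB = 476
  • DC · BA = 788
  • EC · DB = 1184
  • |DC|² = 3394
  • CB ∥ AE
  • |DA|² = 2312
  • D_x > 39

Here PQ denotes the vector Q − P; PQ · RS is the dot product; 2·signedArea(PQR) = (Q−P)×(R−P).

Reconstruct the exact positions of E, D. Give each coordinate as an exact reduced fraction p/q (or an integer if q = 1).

D = (40, -30)
E = (23, -13)

1. E_x = 23  [AC ∥ EB ∩ CB ∥ AE]
2. E_y = -13  [AC ∥ EB ∩ CB ∥ AE]
   → E = (23, -13)
3. D_x = 40  [DC · BA = 788 ∩ EC · DB = 1184]
4. D_y = -30  [DC · BA = 788 ∩ EC · DB = 1184]
   → D = (40, -30)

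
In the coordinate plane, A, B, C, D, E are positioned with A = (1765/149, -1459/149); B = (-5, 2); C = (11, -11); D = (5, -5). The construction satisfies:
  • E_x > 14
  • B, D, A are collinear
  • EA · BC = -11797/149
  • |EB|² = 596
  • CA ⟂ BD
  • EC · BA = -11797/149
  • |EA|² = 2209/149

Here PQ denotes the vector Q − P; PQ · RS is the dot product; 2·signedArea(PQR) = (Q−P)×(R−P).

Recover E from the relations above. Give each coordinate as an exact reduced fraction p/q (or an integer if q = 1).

E = (15, -12)

1. E_x = 15  [EC · BA = -11797/149 ∩ EA · BC = -11797/149]
2. E_y = -12  [EC · BA = -11797/149 ∩ EA · BC = -11797/149]
   → E = (15, -12)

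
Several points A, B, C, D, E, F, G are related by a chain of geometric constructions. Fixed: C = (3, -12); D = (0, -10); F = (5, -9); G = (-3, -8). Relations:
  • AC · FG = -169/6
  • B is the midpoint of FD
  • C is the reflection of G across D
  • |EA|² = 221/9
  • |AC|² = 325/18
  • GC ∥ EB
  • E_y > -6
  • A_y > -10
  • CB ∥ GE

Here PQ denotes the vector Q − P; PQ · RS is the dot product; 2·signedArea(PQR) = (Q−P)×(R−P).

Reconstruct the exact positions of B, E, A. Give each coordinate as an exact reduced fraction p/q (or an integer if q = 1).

A = (-1/6, -55/6)
B = (5/2, -19/2)
E = (-7/2, -11/2)

1. B_x = 5/2  [B is the midpoint of FD]
2. B_y = -19/2  [B is the midpoint of FD]
   → B = (5/2, -19/2)
3. E_x = -7/2  [GC ∥ EB ∩ CB ∥ GE]
4. E_y = -11/2  [GC ∥ EB ∩ CB ∥ GE]
   → E = (-7/2, -11/2)
5. A_x = -1/6  [line 8·x + -1·y + -47/6 = 0 ∩ |AC|² = 325/18]
6. A_y = -55/6  [line 8·x + -1·y + -47/6 = 0 ∩ |AC|² = 325/18]
   → A = (-1/6, -55/6)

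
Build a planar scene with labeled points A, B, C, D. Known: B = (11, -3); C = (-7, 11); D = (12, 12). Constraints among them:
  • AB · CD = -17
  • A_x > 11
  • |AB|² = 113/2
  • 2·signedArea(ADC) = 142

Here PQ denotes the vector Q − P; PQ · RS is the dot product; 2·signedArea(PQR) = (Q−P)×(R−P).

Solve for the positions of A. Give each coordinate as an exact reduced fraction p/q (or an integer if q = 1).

1. A_x = 23/2  [AB · CD = -17 ∩ 2·signedArea(ADC) = 142]
2. A_y = 9/2  [AB · CD = -17 ∩ 2·signedArea(ADC) = 142]
   → A = (23/2, 9/2)

A = (23/2, 9/2)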